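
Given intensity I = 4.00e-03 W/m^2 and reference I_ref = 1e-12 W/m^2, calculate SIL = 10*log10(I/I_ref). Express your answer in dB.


I / I_ref = 4.00e-03 / 1e-12 = 4e+09
SIL = 10 * log10(4e+09) = 96.021 dB


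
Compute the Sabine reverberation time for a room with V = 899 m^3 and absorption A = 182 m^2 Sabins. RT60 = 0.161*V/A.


RT60 = 0.161 * 899 / 182 = 0.79527 s


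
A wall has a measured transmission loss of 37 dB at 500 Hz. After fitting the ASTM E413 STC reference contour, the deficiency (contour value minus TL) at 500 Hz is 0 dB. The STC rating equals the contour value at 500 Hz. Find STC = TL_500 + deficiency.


By ASTM E413, STC = value of the fitted reference contour at 500 Hz.
Contour value at 500 Hz = TL_500 + deficiency = 37 + 0 = 37
STC = 37


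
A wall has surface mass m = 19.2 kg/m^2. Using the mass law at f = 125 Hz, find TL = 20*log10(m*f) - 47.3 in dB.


m * f = 19.2 * 125 = 2400
20*log10(2400) = 67.6042 dB
TL = 67.6042 - 47.3 = 20.304 dB


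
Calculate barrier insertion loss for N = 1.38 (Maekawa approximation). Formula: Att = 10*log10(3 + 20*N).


3 + 20*N = 3 + 20*1.38 = 30.6
Att = 10*log10(30.6) = 14.857 dB


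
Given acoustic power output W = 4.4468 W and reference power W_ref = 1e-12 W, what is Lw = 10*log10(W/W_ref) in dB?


W / W_ref = 4.4468 / 1e-12 = 4.4468e+12
Lw = 10 * log10(4.4468e+12) = 126.48 dB


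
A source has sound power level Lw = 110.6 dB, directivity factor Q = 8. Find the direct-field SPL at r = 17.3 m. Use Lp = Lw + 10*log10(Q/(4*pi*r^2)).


4*pi*r^2 = 4*pi*17.3^2 = 3760.99 m^2
Q / (4*pi*r^2) = 8 / 3760.99 = 0.0021271
Lp = 110.6 + 10*log10(0.0021271) = 83.878 dB


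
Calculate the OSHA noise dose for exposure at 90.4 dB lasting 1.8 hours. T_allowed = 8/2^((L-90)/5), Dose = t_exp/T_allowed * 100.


T_allowed = 8 / 2^((90.4 - 90)/5) = 7.56846 hr
Dose = 1.8 / 7.56846 * 100 = 23.783 %


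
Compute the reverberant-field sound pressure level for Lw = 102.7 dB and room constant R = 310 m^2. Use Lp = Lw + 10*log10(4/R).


4/R = 4/310 = 0.0129032
Lp = 102.7 + 10*log10(0.0129032) = 83.807 dB


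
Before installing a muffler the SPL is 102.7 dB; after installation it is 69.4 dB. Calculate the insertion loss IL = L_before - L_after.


Insertion loss = SPL without muffler - SPL with muffler
IL = 102.7 - 69.4 = 33.3 dB


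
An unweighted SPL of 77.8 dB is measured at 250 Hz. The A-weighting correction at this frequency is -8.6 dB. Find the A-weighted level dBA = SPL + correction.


A-weighting table: 250 Hz -> -8.6 dB correction
SPL_A = SPL + correction = 77.8 + (-8.6) = 69.2 dBA


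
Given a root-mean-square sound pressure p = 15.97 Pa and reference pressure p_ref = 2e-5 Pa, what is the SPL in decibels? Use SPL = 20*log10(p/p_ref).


p / p_ref = 15.97 / 2e-5 = 798500
SPL = 20 * log10(798500) = 118.05 dB


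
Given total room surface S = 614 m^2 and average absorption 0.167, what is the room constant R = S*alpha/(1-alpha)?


R = 614 * 0.167 / (1 - 0.167) = 123.09 m^2


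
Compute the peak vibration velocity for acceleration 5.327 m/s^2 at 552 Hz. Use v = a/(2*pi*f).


omega = 2*pi*f = 2*pi*552 = 3468.32 rad/s
v = a / omega = 5.327 / 3468.32 = 0.0015359 m/s


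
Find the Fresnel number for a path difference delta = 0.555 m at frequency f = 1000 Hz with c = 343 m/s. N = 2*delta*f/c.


N = 2*delta*f/c = 2*delta/lambda, where lambda = c/f
lambda = 343 / 1000 = 0.343 m
N = 2 * 0.555 / 0.343 = 3.2362


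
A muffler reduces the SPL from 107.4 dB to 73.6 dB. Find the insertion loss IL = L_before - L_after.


Insertion loss = SPL without muffler - SPL with muffler
IL = 107.4 - 73.6 = 33.8 dB


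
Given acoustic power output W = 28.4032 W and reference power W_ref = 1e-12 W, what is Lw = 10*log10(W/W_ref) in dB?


W / W_ref = 28.4032 / 1e-12 = 2.84032e+13
Lw = 10 * log10(2.84032e+13) = 134.53 dB


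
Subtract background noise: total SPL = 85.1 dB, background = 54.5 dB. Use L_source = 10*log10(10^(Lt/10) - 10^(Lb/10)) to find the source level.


10^(85.1/10) = 3.23594e+08
10^(54.5/10) = 281838
Difference = 3.23594e+08 - 281838 = 3.23312e+08
L_source = 10*log10(3.23312e+08) = 85.096 dB


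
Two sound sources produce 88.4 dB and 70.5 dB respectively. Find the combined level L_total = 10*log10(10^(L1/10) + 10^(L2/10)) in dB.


10^(88.4/10) = 6.91831e+08
10^(70.5/10) = 1.12202e+07
Sum = 6.91831e+08 + 1.12202e+07 = 7.03051e+08
L_total = 10*log10(7.03051e+08) = 88.47 dB


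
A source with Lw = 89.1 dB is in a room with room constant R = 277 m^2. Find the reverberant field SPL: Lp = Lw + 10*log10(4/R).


4/R = 4/277 = 0.0144404
Lp = 89.1 + 10*log10(0.0144404) = 70.696 dB


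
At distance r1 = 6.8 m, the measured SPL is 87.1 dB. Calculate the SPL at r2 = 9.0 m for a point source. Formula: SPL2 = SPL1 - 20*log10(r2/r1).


r2/r1 = 9.0/6.8 = 1.32353
Correction = 20*log10(1.32353) = 2.43468 dB
SPL2 = 87.1 - 2.43468 = 84.665 dB


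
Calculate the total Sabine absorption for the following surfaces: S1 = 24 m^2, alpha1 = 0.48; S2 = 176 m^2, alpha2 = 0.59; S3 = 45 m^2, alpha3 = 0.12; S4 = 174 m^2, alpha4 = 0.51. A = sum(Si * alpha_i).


24 * 0.48 = 11.52
176 * 0.59 = 103.84
45 * 0.12 = 5.4
174 * 0.51 = 88.74
A_total = 11.52 + 103.84 + 5.4 + 88.74 = 209.5 m^2


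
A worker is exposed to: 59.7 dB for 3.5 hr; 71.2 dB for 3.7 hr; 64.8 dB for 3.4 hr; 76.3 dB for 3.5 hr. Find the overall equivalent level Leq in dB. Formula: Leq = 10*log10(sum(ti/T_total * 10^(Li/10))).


T_total = 3.5 + 3.7 + 3.4 + 3.5 = 14.1 hr
(3.5/14.1) * 10^(59.7/10) = 231659
(3.7/14.1) * 10^(71.2/10) = 3.45926e+06
(3.4/14.1) * 10^(64.8/10) = 728215
(3.5/14.1) * 10^(76.3/10) = 1.05889e+07
Sum = 231659 + 3.45926e+06 + 728215 + 1.05889e+07 = 1.5008e+07
Leq = 10*log10(1.5008e+07) = 71.763 dB


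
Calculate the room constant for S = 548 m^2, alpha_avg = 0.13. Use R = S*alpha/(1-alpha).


R = 548 * 0.13 / (1 - 0.13) = 81.885 m^2


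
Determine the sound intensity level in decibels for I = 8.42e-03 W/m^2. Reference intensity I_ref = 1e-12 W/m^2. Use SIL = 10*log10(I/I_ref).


I / I_ref = 8.42e-03 / 1e-12 = 8.42e+09
SIL = 10 * log10(8.42e+09) = 99.253 dB


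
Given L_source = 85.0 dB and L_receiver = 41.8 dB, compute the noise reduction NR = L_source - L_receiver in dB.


NR = L_source - L_receiver (difference between source and receiving room levels)
NR = 85.0 - 41.8 = 43.2 dB


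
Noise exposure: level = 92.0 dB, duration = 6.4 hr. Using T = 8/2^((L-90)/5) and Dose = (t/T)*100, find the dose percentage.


T_allowed = 8 / 2^((92.0 - 90)/5) = 6.06287 hr
Dose = 6.4 / 6.06287 * 100 = 105.56 %


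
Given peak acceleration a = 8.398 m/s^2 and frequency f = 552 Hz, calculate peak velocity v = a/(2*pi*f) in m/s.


omega = 2*pi*f = 2*pi*552 = 3468.32 rad/s
v = a / omega = 8.398 / 3468.32 = 0.0024213 m/s


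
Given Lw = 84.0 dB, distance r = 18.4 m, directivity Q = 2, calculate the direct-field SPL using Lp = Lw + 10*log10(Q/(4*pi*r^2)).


4*pi*r^2 = 4*pi*18.4^2 = 4254.47 m^2
Q / (4*pi*r^2) = 2 / 4254.47 = 0.000470094
Lp = 84.0 + 10*log10(0.000470094) = 50.722 dB


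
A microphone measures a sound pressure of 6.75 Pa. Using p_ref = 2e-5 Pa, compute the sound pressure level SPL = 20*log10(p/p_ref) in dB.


p / p_ref = 6.75 / 2e-5 = 337500
SPL = 20 * log10(337500) = 110.57 dB


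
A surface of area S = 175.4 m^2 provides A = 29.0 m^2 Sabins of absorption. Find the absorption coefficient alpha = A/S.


Absorption coefficient = absorbed power / incident power
alpha = A / S = 29.0 / 175.4 = 0.16534


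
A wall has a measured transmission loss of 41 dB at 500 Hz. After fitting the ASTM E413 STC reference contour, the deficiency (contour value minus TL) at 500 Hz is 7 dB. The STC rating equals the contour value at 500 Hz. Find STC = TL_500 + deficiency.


By ASTM E413, STC = value of the fitted reference contour at 500 Hz.
Contour value at 500 Hz = TL_500 + deficiency = 41 + 7 = 48
STC = 48


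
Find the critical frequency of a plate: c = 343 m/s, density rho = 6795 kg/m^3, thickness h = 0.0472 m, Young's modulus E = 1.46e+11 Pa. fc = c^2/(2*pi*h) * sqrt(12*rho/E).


12*rho/E = 12*6795/1.46e+11 = 5.58493e-07
sqrt(12*rho/E) = sqrt(5.58493e-07) = 0.000747324
c^2/(2*pi*h) = 343^2/(2*pi*0.0472) = 396704
fc = 396704 * 0.000747324 = 296.47 Hz


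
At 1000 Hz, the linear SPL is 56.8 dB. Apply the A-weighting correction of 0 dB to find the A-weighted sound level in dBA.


A-weighting table: 1000 Hz -> 0 dB correction
SPL_A = SPL + correction = 56.8 + (0) = 56.8 dBA


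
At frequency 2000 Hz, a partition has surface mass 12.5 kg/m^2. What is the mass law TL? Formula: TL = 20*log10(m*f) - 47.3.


m * f = 12.5 * 2000 = 25000
20*log10(25000) = 87.9588 dB
TL = 87.9588 - 47.3 = 40.659 dB


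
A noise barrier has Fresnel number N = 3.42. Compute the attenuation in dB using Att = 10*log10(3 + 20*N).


3 + 20*N = 3 + 20*3.42 = 71.4
Att = 10*log10(71.4) = 18.537 dB


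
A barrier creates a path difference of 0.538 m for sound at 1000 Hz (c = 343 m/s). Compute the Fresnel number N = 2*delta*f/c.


N = 2*delta*f/c = 2*delta/lambda, where lambda = c/f
lambda = 343 / 1000 = 0.343 m
N = 2 * 0.538 / 0.343 = 3.137


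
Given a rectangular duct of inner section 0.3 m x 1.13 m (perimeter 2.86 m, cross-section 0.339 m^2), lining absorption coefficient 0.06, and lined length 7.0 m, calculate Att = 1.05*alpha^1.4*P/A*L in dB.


alpha^1.4 = 0.06^1.4 = 0.0194721
Attenuation rate = 1.05 * alpha^1.4 * P / A
= 1.05 * 0.0194721 * 2.86 / 0.339 = 0.172492 dB/m
Total Att = 0.172492 * 7.0 = 1.2074 dB


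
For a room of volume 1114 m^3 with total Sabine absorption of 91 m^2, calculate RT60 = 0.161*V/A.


RT60 = 0.161 * 1114 / 91 = 1.9709 s


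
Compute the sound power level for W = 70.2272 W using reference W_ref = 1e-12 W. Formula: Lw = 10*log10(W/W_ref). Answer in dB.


W / W_ref = 70.2272 / 1e-12 = 7.02272e+13
Lw = 10 * log10(7.02272e+13) = 138.47 dB


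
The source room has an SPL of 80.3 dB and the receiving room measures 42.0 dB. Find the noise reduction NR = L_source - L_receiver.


NR = L_source - L_receiver (difference between source and receiving room levels)
NR = 80.3 - 42.0 = 38.3 dB


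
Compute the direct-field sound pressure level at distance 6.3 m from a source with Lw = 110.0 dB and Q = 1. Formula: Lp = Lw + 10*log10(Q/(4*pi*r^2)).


4*pi*r^2 = 4*pi*6.3^2 = 498.759 m^2
Q / (4*pi*r^2) = 1 / 498.759 = 0.00200498
Lp = 110.0 + 10*log10(0.00200498) = 83.021 dB


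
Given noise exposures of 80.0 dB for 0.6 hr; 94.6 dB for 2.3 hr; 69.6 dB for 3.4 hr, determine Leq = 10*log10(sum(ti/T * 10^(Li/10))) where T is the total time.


T_total = 0.6 + 2.3 + 3.4 = 6.3 hr
(0.6/6.3) * 10^(80.0/10) = 9.52381e+06
(2.3/6.3) * 10^(94.6/10) = 1.0529e+09
(3.4/6.3) * 10^(69.6/10) = 4.92196e+06
Sum = 9.52381e+06 + 1.0529e+09 + 4.92196e+06 = 1.06735e+09
Leq = 10*log10(1.06735e+09) = 90.283 dB


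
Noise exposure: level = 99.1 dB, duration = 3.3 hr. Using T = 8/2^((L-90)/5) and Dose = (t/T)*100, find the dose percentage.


T_allowed = 8 / 2^((99.1 - 90)/5) = 2.26577 hr
Dose = 3.3 / 2.26577 * 100 = 145.65 %


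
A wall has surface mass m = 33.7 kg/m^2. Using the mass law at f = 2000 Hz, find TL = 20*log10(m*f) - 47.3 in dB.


m * f = 33.7 * 2000 = 67400
20*log10(67400) = 96.5732 dB
TL = 96.5732 - 47.3 = 49.273 dB


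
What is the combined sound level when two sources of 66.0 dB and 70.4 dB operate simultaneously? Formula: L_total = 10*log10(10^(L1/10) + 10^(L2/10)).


10^(66.0/10) = 3.98107e+06
10^(70.4/10) = 1.09648e+07
Sum = 3.98107e+06 + 1.09648e+07 = 1.49459e+07
L_total = 10*log10(1.49459e+07) = 71.745 dB


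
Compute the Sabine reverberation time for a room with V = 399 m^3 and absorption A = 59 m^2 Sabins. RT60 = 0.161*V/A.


RT60 = 0.161 * 399 / 59 = 1.0888 s


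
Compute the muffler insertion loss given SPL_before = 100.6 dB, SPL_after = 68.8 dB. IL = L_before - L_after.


Insertion loss = SPL without muffler - SPL with muffler
IL = 100.6 - 68.8 = 31.8 dB


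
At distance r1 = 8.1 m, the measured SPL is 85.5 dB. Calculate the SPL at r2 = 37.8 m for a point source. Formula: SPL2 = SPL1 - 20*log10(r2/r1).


r2/r1 = 37.8/8.1 = 4.66667
Correction = 20*log10(4.66667) = 13.3801 dB
SPL2 = 85.5 - 13.3801 = 72.12 dB


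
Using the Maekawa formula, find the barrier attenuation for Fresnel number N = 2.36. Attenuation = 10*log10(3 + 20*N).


3 + 20*N = 3 + 20*2.36 = 50.2
Att = 10*log10(50.2) = 17.007 dB


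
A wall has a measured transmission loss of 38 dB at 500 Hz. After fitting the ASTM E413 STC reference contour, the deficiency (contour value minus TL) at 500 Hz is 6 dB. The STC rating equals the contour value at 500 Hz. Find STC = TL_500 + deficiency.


By ASTM E413, STC = value of the fitted reference contour at 500 Hz.
Contour value at 500 Hz = TL_500 + deficiency = 38 + 6 = 44
STC = 44


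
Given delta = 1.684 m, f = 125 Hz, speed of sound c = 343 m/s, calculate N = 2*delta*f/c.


N = 2*delta*f/c = 2*delta/lambda, where lambda = c/f
lambda = 343 / 125 = 2.744 m
N = 2 * 1.684 / 2.744 = 1.2274


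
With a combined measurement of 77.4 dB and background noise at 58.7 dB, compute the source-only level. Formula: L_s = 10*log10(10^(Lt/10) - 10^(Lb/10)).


10^(77.4/10) = 5.49541e+07
10^(58.7/10) = 741310
Difference = 5.49541e+07 - 741310 = 5.42128e+07
L_source = 10*log10(5.42128e+07) = 77.341 dB


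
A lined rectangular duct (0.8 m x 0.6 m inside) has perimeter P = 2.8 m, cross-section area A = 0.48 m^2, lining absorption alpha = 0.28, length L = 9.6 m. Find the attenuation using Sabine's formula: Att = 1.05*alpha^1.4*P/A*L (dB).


alpha^1.4 = 0.28^1.4 = 0.168276
Attenuation rate = 1.05 * alpha^1.4 * P / A
= 1.05 * 0.168276 * 2.8 / 0.48 = 1.03069 dB/m
Total Att = 1.03069 * 9.6 = 9.8946 dB


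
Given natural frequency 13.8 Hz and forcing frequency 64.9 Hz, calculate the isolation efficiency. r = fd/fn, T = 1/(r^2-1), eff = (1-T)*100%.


r = 64.9 / 13.8 = 4.7029
r^2 - 1 = 4.7029^2 - 1 = 21.1173
T = 1/21.1173 = 0.0473545
Efficiency = (1 - 0.0473545)*100 = 95.265 %


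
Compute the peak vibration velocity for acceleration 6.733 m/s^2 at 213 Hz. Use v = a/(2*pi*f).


omega = 2*pi*f = 2*pi*213 = 1338.32 rad/s
v = a / omega = 6.733 / 1338.32 = 0.0050309 m/s


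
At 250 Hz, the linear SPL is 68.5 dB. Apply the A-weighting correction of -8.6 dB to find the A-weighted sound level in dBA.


A-weighting table: 250 Hz -> -8.6 dB correction
SPL_A = SPL + correction = 68.5 + (-8.6) = 59.9 dBA


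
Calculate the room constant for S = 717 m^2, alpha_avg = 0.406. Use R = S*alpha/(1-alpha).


R = 717 * 0.406 / (1 - 0.406) = 490.07 m^2


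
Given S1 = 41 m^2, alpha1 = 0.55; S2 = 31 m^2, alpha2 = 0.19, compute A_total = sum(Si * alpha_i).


41 * 0.55 = 22.55
31 * 0.19 = 5.89
A_total = 22.55 + 5.89 = 28.44 m^2


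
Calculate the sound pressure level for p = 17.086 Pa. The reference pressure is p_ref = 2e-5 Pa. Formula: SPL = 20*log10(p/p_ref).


p / p_ref = 17.086 / 2e-5 = 854300
SPL = 20 * log10(854300) = 118.63 dB


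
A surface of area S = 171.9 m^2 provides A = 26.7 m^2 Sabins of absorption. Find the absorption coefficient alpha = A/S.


Absorption coefficient = absorbed power / incident power
alpha = A / S = 26.7 / 171.9 = 0.15532


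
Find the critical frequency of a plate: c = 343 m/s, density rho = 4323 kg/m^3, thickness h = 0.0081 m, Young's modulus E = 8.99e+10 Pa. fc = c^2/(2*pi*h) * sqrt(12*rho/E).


12*rho/E = 12*4323/8.99e+10 = 5.77041e-07
sqrt(12*rho/E) = sqrt(5.77041e-07) = 0.000759632
c^2/(2*pi*h) = 343^2/(2*pi*0.0081) = 2.31166e+06
fc = 2.31166e+06 * 0.000759632 = 1756 Hz


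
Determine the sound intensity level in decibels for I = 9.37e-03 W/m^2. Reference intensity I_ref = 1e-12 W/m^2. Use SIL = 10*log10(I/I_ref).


I / I_ref = 9.37e-03 / 1e-12 = 9.37e+09
SIL = 10 * log10(9.37e+09) = 99.717 dB


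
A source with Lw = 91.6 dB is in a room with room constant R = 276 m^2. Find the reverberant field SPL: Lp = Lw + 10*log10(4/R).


4/R = 4/276 = 0.0144928
Lp = 91.6 + 10*log10(0.0144928) = 73.212 dB


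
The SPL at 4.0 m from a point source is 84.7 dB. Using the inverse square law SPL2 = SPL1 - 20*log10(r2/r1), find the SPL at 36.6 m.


r2/r1 = 36.6/4.0 = 9.15
Correction = 20*log10(9.15) = 19.2284 dB
SPL2 = 84.7 - 19.2284 = 65.472 dB


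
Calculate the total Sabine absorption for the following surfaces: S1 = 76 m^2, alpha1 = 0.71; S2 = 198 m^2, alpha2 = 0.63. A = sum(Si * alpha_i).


76 * 0.71 = 53.96
198 * 0.63 = 124.74
A_total = 53.96 + 124.74 = 178.7 m^2


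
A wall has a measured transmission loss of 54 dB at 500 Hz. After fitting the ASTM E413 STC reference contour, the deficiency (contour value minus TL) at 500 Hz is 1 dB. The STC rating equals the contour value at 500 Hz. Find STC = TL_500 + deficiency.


By ASTM E413, STC = value of the fitted reference contour at 500 Hz.
Contour value at 500 Hz = TL_500 + deficiency = 54 + 1 = 55
STC = 55


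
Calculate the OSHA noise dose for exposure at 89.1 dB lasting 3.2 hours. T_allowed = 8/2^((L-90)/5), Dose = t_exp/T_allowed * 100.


T_allowed = 8 / 2^((89.1 - 90)/5) = 9.06307 hr
Dose = 3.2 / 9.06307 * 100 = 35.308 %


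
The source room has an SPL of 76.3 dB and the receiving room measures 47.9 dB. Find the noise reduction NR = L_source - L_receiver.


NR = L_source - L_receiver (difference between source and receiving room levels)
NR = 76.3 - 47.9 = 28.4 dB


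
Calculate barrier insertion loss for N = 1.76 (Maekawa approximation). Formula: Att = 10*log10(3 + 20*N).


3 + 20*N = 3 + 20*1.76 = 38.2
Att = 10*log10(38.2) = 15.821 dB


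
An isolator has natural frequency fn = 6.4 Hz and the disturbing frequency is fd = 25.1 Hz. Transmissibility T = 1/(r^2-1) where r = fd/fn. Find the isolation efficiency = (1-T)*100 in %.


r = 25.1 / 6.4 = 3.92188
r^2 - 1 = 3.92188^2 - 1 = 14.3811
T = 1/14.3811 = 0.0695357
Efficiency = (1 - 0.0695357)*100 = 93.046 %


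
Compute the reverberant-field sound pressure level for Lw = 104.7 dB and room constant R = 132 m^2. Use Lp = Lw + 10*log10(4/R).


4/R = 4/132 = 0.030303
Lp = 104.7 + 10*log10(0.030303) = 89.515 dB


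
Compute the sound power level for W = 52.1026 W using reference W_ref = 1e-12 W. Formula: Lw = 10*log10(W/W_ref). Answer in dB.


W / W_ref = 52.1026 / 1e-12 = 5.21026e+13
Lw = 10 * log10(5.21026e+13) = 137.17 dB


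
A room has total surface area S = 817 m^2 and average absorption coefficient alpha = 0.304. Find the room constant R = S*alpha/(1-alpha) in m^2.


R = 817 * 0.304 / (1 - 0.304) = 356.85 m^2


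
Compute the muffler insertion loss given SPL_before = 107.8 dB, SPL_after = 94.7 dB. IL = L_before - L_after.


Insertion loss = SPL without muffler - SPL with muffler
IL = 107.8 - 94.7 = 13.1 dB


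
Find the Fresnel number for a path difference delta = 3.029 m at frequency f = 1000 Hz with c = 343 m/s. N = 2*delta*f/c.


N = 2*delta*f/c = 2*delta/lambda, where lambda = c/f
lambda = 343 / 1000 = 0.343 m
N = 2 * 3.029 / 0.343 = 17.662


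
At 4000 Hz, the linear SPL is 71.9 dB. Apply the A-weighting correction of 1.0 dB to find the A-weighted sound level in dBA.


A-weighting table: 4000 Hz -> 1.0 dB correction
SPL_A = SPL + correction = 71.9 + (1.0) = 72.9 dBA


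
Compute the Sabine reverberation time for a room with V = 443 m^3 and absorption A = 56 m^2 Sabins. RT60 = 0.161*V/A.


RT60 = 0.161 * 443 / 56 = 1.2736 s


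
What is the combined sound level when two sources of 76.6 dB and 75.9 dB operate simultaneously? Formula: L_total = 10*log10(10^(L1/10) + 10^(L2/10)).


10^(76.6/10) = 4.57088e+07
10^(75.9/10) = 3.89045e+07
Sum = 4.57088e+07 + 3.89045e+07 = 8.46133e+07
L_total = 10*log10(8.46133e+07) = 79.274 dB


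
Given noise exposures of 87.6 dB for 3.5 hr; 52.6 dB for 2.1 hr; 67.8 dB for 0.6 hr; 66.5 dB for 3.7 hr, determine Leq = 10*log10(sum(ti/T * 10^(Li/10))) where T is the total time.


T_total = 3.5 + 2.1 + 0.6 + 3.7 = 9.9 hr
(3.5/9.9) * 10^(87.6/10) = 2.03438e+08
(2.1/9.9) * 10^(52.6/10) = 38599.7
(0.6/9.9) * 10^(67.8/10) = 365188
(3.7/9.9) * 10^(66.5/10) = 1.66942e+06
Sum = 2.03438e+08 + 38599.7 + 365188 + 1.66942e+06 = 2.05511e+08
Leq = 10*log10(2.05511e+08) = 83.128 dB


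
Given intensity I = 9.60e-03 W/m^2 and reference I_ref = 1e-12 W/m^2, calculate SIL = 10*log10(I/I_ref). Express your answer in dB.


I / I_ref = 9.60e-03 / 1e-12 = 9.6e+09
SIL = 10 * log10(9.6e+09) = 99.823 dB


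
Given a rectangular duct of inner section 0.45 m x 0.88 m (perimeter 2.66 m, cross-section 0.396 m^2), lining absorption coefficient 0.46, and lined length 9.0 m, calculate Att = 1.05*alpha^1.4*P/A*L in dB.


alpha^1.4 = 0.46^1.4 = 0.337179
Attenuation rate = 1.05 * alpha^1.4 * P / A
= 1.05 * 0.337179 * 2.66 / 0.396 = 2.37813 dB/m
Total Att = 2.37813 * 9.0 = 21.403 dB


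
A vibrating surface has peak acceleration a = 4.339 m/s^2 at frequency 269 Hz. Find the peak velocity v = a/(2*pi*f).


omega = 2*pi*f = 2*pi*269 = 1690.18 rad/s
v = a / omega = 4.339 / 1690.18 = 0.0025672 m/s


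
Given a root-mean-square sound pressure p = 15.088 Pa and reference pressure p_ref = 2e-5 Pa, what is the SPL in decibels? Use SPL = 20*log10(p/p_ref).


p / p_ref = 15.088 / 2e-5 = 754400
SPL = 20 * log10(754400) = 117.55 dB


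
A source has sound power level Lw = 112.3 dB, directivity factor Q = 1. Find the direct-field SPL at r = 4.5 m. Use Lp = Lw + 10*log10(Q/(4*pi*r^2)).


4*pi*r^2 = 4*pi*4.5^2 = 254.469 m^2
Q / (4*pi*r^2) = 1 / 254.469 = 0.00392975
Lp = 112.3 + 10*log10(0.00392975) = 88.244 dB


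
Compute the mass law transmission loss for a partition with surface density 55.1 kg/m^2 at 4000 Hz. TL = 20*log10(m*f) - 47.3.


m * f = 55.1 * 4000 = 220400
20*log10(220400) = 106.864 dB
TL = 106.864 - 47.3 = 59.564 dB


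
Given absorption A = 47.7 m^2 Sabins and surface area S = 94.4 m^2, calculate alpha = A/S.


Absorption coefficient = absorbed power / incident power
alpha = A / S = 47.7 / 94.4 = 0.5053


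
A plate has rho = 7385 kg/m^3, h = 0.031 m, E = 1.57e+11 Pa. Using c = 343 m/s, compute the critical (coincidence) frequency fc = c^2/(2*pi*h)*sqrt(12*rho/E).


12*rho/E = 12*7385/1.57e+11 = 5.64459e-07
sqrt(12*rho/E) = sqrt(5.64459e-07) = 0.000751305
c^2/(2*pi*h) = 343^2/(2*pi*0.031) = 604014
fc = 604014 * 0.000751305 = 453.8 Hz


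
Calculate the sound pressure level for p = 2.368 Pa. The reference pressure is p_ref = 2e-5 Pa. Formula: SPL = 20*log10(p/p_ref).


p / p_ref = 2.368 / 2e-5 = 118400
SPL = 20 * log10(118400) = 101.47 dB


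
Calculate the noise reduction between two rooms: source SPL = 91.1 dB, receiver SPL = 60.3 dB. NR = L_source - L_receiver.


NR = L_source - L_receiver (difference between source and receiving room levels)
NR = 91.1 - 60.3 = 30.8 dB


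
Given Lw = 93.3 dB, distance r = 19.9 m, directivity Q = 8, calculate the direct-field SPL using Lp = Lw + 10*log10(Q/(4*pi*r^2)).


4*pi*r^2 = 4*pi*19.9^2 = 4976.41 m^2
Q / (4*pi*r^2) = 8 / 4976.41 = 0.00160758
Lp = 93.3 + 10*log10(0.00160758) = 65.362 dB


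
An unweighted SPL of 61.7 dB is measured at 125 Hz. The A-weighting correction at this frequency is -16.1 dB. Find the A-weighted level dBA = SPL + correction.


A-weighting table: 125 Hz -> -16.1 dB correction
SPL_A = SPL + correction = 61.7 + (-16.1) = 45.6 dBA


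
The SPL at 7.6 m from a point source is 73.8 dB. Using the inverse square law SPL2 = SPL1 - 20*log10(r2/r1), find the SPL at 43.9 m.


r2/r1 = 43.9/7.6 = 5.77632
Correction = 20*log10(5.77632) = 15.233 dB
SPL2 = 73.8 - 15.233 = 58.567 dB


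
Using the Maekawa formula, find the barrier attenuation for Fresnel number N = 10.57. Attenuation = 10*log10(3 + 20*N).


3 + 20*N = 3 + 20*10.57 = 214.4
Att = 10*log10(214.4) = 23.312 dB


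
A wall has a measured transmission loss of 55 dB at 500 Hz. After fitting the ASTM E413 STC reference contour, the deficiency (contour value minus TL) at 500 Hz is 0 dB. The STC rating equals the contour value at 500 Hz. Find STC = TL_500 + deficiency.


By ASTM E413, STC = value of the fitted reference contour at 500 Hz.
Contour value at 500 Hz = TL_500 + deficiency = 55 + 0 = 55
STC = 55


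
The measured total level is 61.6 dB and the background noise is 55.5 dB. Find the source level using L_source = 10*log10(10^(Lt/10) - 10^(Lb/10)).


10^(61.6/10) = 1.44544e+06
10^(55.5/10) = 354813
Difference = 1.44544e+06 - 354813 = 1.09063e+06
L_source = 10*log10(1.09063e+06) = 60.377 dB


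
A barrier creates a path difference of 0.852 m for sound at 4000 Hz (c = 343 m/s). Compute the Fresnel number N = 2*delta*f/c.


N = 2*delta*f/c = 2*delta/lambda, where lambda = c/f
lambda = 343 / 4000 = 0.08575 m
N = 2 * 0.852 / 0.08575 = 19.872


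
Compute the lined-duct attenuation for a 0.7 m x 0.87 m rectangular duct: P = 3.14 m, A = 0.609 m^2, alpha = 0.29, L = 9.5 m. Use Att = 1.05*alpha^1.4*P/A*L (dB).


alpha^1.4 = 0.29^1.4 = 0.176749
Attenuation rate = 1.05 * alpha^1.4 * P / A
= 1.05 * 0.176749 * 3.14 / 0.609 = 0.956883 dB/m
Total Att = 0.956883 * 9.5 = 9.0904 dB


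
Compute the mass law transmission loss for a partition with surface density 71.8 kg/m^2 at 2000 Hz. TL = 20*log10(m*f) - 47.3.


m * f = 71.8 * 2000 = 143600
20*log10(143600) = 103.143 dB
TL = 103.143 - 47.3 = 55.843 dB


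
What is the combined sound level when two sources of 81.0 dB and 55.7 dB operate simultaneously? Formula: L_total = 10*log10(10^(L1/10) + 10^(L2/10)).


10^(81.0/10) = 1.25893e+08
10^(55.7/10) = 371535
Sum = 1.25893e+08 + 371535 = 1.26265e+08
L_total = 10*log10(1.26265e+08) = 81.013 dB


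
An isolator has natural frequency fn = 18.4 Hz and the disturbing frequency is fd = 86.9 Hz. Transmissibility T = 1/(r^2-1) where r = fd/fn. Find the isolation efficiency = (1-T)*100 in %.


r = 86.9 / 18.4 = 4.72283
r^2 - 1 = 4.72283^2 - 1 = 21.3051
T = 1/21.3051 = 0.0469371
Efficiency = (1 - 0.0469371)*100 = 95.306 %


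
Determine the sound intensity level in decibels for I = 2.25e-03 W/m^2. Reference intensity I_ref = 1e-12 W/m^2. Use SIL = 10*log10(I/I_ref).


I / I_ref = 2.25e-03 / 1e-12 = 2.25e+09
SIL = 10 * log10(2.25e+09) = 93.522 dB


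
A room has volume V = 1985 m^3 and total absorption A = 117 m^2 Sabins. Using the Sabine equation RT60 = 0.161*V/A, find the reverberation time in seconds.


RT60 = 0.161 * 1985 / 117 = 2.7315 s


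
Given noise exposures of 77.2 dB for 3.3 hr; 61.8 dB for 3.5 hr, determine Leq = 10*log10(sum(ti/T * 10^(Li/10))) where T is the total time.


T_total = 3.3 + 3.5 = 6.8 hr
(3.3/6.8) * 10^(77.2/10) = 2.54686e+07
(3.5/6.8) * 10^(61.8/10) = 779039
Sum = 2.54686e+07 + 779039 = 2.62476e+07
Leq = 10*log10(2.62476e+07) = 74.191 dB


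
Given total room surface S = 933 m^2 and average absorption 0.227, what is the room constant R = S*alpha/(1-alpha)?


R = 933 * 0.227 / (1 - 0.227) = 273.99 m^2


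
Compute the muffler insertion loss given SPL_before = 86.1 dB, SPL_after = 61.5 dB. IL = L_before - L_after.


Insertion loss = SPL without muffler - SPL with muffler
IL = 86.1 - 61.5 = 24.6 dB


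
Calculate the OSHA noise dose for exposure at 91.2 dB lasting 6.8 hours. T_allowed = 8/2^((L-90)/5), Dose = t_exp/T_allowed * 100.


T_allowed = 8 / 2^((91.2 - 90)/5) = 6.77396 hr
Dose = 6.8 / 6.77396 * 100 = 100.38 %


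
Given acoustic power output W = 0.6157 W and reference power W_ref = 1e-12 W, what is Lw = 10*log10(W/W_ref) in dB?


W / W_ref = 0.6157 / 1e-12 = 6.157e+11
Lw = 10 * log10(6.157e+11) = 117.89 dB


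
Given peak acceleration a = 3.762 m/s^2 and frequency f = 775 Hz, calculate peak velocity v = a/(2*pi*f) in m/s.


omega = 2*pi*f = 2*pi*775 = 4869.47 rad/s
v = a / omega = 3.762 / 4869.47 = 0.00077257 m/s


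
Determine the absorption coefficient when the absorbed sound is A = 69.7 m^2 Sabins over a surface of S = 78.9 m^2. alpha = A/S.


Absorption coefficient = absorbed power / incident power
alpha = A / S = 69.7 / 78.9 = 0.8834


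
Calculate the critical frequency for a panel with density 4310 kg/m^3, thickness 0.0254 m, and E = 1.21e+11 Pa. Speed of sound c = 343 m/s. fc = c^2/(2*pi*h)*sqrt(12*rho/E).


12*rho/E = 12*4310/1.21e+11 = 4.27438e-07
sqrt(12*rho/E) = sqrt(4.27438e-07) = 0.000653787
c^2/(2*pi*h) = 343^2/(2*pi*0.0254) = 737182
fc = 737182 * 0.000653787 = 481.96 Hz


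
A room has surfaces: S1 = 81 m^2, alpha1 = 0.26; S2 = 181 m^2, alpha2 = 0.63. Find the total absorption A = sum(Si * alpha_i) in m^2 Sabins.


81 * 0.26 = 21.06
181 * 0.63 = 114.03
A_total = 21.06 + 114.03 = 135.09 m^2


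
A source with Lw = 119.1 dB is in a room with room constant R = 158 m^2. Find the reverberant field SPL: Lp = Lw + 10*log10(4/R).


4/R = 4/158 = 0.0253165
Lp = 119.1 + 10*log10(0.0253165) = 103.13 dB


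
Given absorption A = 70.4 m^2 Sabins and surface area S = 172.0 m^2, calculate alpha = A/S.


Absorption coefficient = absorbed power / incident power
alpha = A / S = 70.4 / 172.0 = 0.4093


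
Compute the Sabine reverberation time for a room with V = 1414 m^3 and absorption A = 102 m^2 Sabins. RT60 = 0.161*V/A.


RT60 = 0.161 * 1414 / 102 = 2.2319 s


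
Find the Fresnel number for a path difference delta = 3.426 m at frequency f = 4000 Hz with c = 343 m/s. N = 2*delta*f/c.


N = 2*delta*f/c = 2*delta/lambda, where lambda = c/f
lambda = 343 / 4000 = 0.08575 m
N = 2 * 3.426 / 0.08575 = 79.907


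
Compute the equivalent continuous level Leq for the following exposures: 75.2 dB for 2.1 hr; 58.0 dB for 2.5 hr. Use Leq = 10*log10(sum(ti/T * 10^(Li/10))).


T_total = 2.1 + 2.5 = 4.6 hr
(2.1/4.6) * 10^(75.2/10) = 1.51169e+07
(2.5/4.6) * 10^(58.0/10) = 342912
Sum = 1.51169e+07 + 342912 = 1.54598e+07
Leq = 10*log10(1.54598e+07) = 71.892 dB


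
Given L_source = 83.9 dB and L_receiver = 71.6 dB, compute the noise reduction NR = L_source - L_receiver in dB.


NR = L_source - L_receiver (difference between source and receiving room levels)
NR = 83.9 - 71.6 = 12.3 dB


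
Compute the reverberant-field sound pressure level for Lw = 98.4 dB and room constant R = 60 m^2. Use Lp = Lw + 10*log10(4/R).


4/R = 4/60 = 0.0666667
Lp = 98.4 + 10*log10(0.0666667) = 86.639 dB


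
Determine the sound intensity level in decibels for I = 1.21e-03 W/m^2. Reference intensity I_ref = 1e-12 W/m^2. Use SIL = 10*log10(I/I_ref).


I / I_ref = 1.21e-03 / 1e-12 = 1.21e+09
SIL = 10 * log10(1.21e+09) = 90.828 dB


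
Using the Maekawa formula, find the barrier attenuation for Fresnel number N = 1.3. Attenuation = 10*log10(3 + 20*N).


3 + 20*N = 3 + 20*1.3 = 29
Att = 10*log10(29) = 14.624 dB


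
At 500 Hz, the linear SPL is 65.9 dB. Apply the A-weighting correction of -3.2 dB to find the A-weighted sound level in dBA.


A-weighting table: 500 Hz -> -3.2 dB correction
SPL_A = SPL + correction = 65.9 + (-3.2) = 62.7 dBA


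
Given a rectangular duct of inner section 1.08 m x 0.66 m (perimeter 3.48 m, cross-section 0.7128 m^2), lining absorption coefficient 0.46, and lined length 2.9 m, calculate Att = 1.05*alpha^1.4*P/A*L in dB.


alpha^1.4 = 0.46^1.4 = 0.337179
Attenuation rate = 1.05 * alpha^1.4 * P / A
= 1.05 * 0.337179 * 3.48 / 0.7128 = 1.72847 dB/m
Total Att = 1.72847 * 2.9 = 5.0126 dB


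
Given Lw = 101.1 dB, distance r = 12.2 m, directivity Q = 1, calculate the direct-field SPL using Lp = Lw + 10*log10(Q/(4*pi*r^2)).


4*pi*r^2 = 4*pi*12.2^2 = 1870.38 m^2
Q / (4*pi*r^2) = 1 / 1870.38 = 0.000534651
Lp = 101.1 + 10*log10(0.000534651) = 68.381 dB


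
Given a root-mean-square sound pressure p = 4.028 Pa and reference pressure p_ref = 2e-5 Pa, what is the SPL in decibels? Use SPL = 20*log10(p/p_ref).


p / p_ref = 4.028 / 2e-5 = 201400
SPL = 20 * log10(201400) = 106.08 dB


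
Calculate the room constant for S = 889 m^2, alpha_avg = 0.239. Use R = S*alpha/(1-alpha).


R = 889 * 0.239 / (1 - 0.239) = 279.2 m^2


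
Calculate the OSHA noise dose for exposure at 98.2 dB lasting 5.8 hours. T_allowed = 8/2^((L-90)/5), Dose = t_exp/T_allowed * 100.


T_allowed = 8 / 2^((98.2 - 90)/5) = 2.56685 hr
Dose = 5.8 / 2.56685 * 100 = 225.96 %


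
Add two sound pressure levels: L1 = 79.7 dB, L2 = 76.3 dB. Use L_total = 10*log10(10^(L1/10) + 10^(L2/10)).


10^(79.7/10) = 9.33254e+07
10^(76.3/10) = 4.2658e+07
Sum = 9.33254e+07 + 4.2658e+07 = 1.35983e+08
L_total = 10*log10(1.35983e+08) = 81.335 dB


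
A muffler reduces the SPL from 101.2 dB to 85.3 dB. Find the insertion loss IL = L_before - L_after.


Insertion loss = SPL without muffler - SPL with muffler
IL = 101.2 - 85.3 = 15.9 dB


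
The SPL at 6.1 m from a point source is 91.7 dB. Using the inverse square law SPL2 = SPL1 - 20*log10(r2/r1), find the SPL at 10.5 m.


r2/r1 = 10.5/6.1 = 1.72131
Correction = 20*log10(1.72131) = 4.71718 dB
SPL2 = 91.7 - 4.71718 = 86.983 dB


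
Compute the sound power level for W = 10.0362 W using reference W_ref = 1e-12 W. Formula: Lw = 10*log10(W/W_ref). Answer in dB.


W / W_ref = 10.0362 / 1e-12 = 1.00362e+13
Lw = 10 * log10(1.00362e+13) = 130.02 dB


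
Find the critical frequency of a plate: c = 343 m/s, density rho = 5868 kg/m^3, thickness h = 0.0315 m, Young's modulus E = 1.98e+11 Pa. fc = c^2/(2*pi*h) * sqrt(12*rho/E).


12*rho/E = 12*5868/1.98e+11 = 3.55636e-07
sqrt(12*rho/E) = sqrt(3.55636e-07) = 0.000596352
c^2/(2*pi*h) = 343^2/(2*pi*0.0315) = 594426
fc = 594426 * 0.000596352 = 354.49 Hz


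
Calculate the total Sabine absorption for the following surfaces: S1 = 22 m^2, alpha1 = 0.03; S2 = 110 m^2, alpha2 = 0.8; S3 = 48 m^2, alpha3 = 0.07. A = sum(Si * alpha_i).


22 * 0.03 = 0.66
110 * 0.8 = 88
48 * 0.07 = 3.36
A_total = 0.66 + 88 + 3.36 = 92.02 m^2


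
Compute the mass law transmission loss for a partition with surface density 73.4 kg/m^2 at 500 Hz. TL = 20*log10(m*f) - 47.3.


m * f = 73.4 * 500 = 36700
20*log10(36700) = 91.2933 dB
TL = 91.2933 - 47.3 = 43.993 dB


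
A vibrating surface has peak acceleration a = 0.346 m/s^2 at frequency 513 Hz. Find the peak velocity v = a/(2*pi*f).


omega = 2*pi*f = 2*pi*513 = 3223.27 rad/s
v = a / omega = 0.346 / 3223.27 = 0.00010734 m/s


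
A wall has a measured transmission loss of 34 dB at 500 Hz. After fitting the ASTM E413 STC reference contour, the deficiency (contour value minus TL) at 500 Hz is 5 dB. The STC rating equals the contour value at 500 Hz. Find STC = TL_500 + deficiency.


By ASTM E413, STC = value of the fitted reference contour at 500 Hz.
Contour value at 500 Hz = TL_500 + deficiency = 34 + 5 = 39
STC = 39


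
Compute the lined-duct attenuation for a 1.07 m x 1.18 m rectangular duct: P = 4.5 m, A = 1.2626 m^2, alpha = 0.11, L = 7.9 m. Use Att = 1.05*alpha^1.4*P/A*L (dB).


alpha^1.4 = 0.11^1.4 = 0.0454935
Attenuation rate = 1.05 * alpha^1.4 * P / A
= 1.05 * 0.0454935 * 4.5 / 1.2626 = 0.170249 dB/m
Total Att = 0.170249 * 7.9 = 1.345 dB


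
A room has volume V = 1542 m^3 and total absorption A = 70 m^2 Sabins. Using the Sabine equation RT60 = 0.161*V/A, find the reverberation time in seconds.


RT60 = 0.161 * 1542 / 70 = 3.5466 s


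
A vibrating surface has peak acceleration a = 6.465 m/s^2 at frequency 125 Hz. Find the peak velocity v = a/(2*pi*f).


omega = 2*pi*f = 2*pi*125 = 785.398 rad/s
v = a / omega = 6.465 / 785.398 = 0.0082315 m/s


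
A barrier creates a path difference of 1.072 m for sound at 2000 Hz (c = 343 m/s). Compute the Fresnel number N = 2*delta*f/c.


N = 2*delta*f/c = 2*delta/lambda, where lambda = c/f
lambda = 343 / 2000 = 0.1715 m
N = 2 * 1.072 / 0.1715 = 12.501


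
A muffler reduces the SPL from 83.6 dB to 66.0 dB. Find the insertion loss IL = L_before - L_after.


Insertion loss = SPL without muffler - SPL with muffler
IL = 83.6 - 66.0 = 17.6 dB


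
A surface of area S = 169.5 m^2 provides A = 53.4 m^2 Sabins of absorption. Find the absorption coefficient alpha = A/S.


Absorption coefficient = absorbed power / incident power
alpha = A / S = 53.4 / 169.5 = 0.31504


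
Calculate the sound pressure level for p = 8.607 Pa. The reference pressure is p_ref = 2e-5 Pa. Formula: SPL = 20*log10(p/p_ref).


p / p_ref = 8.607 / 2e-5 = 430350
SPL = 20 * log10(430350) = 112.68 dB


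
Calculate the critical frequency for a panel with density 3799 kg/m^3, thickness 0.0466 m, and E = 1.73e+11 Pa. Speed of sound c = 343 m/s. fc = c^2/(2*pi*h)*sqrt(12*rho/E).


12*rho/E = 12*3799/1.73e+11 = 2.63514e-07
sqrt(12*rho/E) = sqrt(2.63514e-07) = 0.000513336
c^2/(2*pi*h) = 343^2/(2*pi*0.0466) = 401812
fc = 401812 * 0.000513336 = 206.26 Hz


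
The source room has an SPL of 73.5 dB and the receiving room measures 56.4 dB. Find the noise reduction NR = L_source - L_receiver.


NR = L_source - L_receiver (difference between source and receiving room levels)
NR = 73.5 - 56.4 = 17.1 dB


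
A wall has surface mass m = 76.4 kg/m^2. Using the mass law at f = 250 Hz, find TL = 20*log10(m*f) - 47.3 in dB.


m * f = 76.4 * 250 = 19100
20*log10(19100) = 85.6207 dB
TL = 85.6207 - 47.3 = 38.321 dB


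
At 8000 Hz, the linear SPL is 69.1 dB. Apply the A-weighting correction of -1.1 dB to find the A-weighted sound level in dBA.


A-weighting table: 8000 Hz -> -1.1 dB correction
SPL_A = SPL + correction = 69.1 + (-1.1) = 68 dBA


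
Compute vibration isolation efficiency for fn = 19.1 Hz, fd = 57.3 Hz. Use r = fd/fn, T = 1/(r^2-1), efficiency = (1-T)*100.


r = 57.3 / 19.1 = 3
r^2 - 1 = 3^2 - 1 = 8
T = 1/8 = 0.125
Efficiency = (1 - 0.125)*100 = 87.5 %


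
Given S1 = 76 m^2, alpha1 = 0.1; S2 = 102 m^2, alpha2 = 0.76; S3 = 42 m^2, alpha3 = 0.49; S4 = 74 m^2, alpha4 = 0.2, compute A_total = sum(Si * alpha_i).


76 * 0.1 = 7.6
102 * 0.76 = 77.52
42 * 0.49 = 20.58
74 * 0.2 = 14.8
A_total = 7.6 + 77.52 + 20.58 + 14.8 = 120.5 m^2


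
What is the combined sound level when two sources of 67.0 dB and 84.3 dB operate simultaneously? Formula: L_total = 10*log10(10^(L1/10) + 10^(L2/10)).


10^(67.0/10) = 5.01187e+06
10^(84.3/10) = 2.69153e+08
Sum = 5.01187e+06 + 2.69153e+08 = 2.74165e+08
L_total = 10*log10(2.74165e+08) = 84.38 dB


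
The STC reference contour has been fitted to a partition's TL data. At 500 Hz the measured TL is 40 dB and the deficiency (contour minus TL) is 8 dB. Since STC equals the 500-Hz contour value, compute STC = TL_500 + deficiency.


By ASTM E413, STC = value of the fitted reference contour at 500 Hz.
Contour value at 500 Hz = TL_500 + deficiency = 40 + 8 = 48
STC = 48


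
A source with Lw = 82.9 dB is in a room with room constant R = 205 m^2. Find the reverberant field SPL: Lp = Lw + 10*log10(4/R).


4/R = 4/205 = 0.0195122
Lp = 82.9 + 10*log10(0.0195122) = 65.803 dB


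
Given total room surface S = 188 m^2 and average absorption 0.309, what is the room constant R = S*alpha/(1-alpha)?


R = 188 * 0.309 / (1 - 0.309) = 84.069 m^2


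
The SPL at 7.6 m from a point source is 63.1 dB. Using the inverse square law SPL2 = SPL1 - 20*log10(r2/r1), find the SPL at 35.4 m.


r2/r1 = 35.4/7.6 = 4.65789
Correction = 20*log10(4.65789) = 13.3638 dB
SPL2 = 63.1 - 13.3638 = 49.736 dB


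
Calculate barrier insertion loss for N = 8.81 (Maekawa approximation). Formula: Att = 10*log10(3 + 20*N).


3 + 20*N = 3 + 20*8.81 = 179.2
Att = 10*log10(179.2) = 22.533 dB


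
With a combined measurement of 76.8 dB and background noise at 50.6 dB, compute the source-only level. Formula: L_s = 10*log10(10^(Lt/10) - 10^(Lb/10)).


10^(76.8/10) = 4.7863e+07
10^(50.6/10) = 114815
Difference = 4.7863e+07 - 114815 = 4.77482e+07
L_source = 10*log10(4.77482e+07) = 76.79 dB


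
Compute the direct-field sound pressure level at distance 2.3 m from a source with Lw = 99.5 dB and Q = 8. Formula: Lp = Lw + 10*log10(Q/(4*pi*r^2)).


4*pi*r^2 = 4*pi*2.3^2 = 66.4761 m^2
Q / (4*pi*r^2) = 8 / 66.4761 = 0.120344
Lp = 99.5 + 10*log10(0.120344) = 90.304 dB
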